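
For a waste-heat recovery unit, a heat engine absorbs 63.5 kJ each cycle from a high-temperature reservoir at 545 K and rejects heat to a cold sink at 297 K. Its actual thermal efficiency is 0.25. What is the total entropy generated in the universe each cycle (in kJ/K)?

W = η·Q_H = 0.25 × 63.5 = 15.88 kJ, so Q_C = Q_H − W = 47.62 kJ.
Entropy balance on the reservoirs: −Q_H/T_H = -0.1165 kJ/K, +Q_C/T_C = 0.1604 kJ/K.
ΔS_univ = −Q_H/T_H + Q_C/T_C = 0.0438 kJ/K (> 0, since η = 0.25 < η_Carnot = 0.455).

ΔS_univ ≈ 0.0438 kJ/K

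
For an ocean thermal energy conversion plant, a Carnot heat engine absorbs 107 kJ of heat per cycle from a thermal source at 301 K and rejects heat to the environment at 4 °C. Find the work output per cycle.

W ≈ 8.48 kJ

T_C = 4 °C → 4 + 273.15 = 277.15 K.
The Carnot efficiency is η = 1 − T_C/T_H = 1 − 277.15/301.00 = 0.0792.
W = η·Q_H = 0.0792 × 107 = 8.48 kJ.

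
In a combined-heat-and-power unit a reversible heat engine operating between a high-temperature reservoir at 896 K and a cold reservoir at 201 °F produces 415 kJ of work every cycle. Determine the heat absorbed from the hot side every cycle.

Q_H ≈ 703 kJ

T_C = 201 °F → (201 − 32) × 5/9 = 93.89 °C = 367.04 K.
For a reversible engine, η = 1 − T_C/T_H = 1 − 367.04/896.00 = 0.5904.
Q_H = W/η = 415/0.5904 = 703 kJ.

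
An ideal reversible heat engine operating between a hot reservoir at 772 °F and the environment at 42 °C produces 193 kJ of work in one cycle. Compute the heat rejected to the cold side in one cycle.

Q_C ≈ 165 kJ

T_H = 772 °F → (772 − 32) × 5/9 = 411.11 °C = 684.26 K.
T_C = 42 °C → 42 + 273.15 = 315.15 K.
For a reversible engine, η = 1 − T_C/T_H = 1 − 315.15/684.26 = 0.5394.
Since Q_C/Q_H = T_C/T_H and Q_H = W/η, Q_C = W·T_C/(T_H − T_C) = 193 × 315.15/369.11 = 165 kJ.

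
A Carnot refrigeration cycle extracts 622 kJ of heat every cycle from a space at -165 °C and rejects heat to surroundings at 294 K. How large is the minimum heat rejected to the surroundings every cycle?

T_C = -165 °C → -165 + 273.15 = 108.15 K.
For a reversible cycle Q_H/Q_C = T_H/T_C, so Q_H = Q_C·T_H/T_C = 622 × 294.00/108.15 = 1691 kJ.

Q_H ≈ 1691 kJ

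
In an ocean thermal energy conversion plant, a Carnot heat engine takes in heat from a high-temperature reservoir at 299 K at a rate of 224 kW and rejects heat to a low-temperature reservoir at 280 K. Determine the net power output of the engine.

Ẇ ≈ 14.23 kW

For a reversible engine, η = 1 − T_C/T_H = 1 − 280.00/299.00 = 0.0635.
W = η·Q_H = 0.0635 × 224 = 14.23 kW.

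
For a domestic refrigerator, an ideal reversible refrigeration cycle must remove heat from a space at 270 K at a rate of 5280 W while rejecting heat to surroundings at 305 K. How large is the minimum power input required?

Ẇ_in ≈ 684 W

The reversible coefficient of performance is COP_R = T_C/(T_H − T_C) = 270.00/35.00 = 7.7143.
W = Q_C/COP_R = 5280/7.7143 = 684 W.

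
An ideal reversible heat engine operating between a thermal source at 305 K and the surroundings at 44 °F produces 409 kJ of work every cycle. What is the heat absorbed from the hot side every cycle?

Q_H ≈ 4950 kJ

T_C = 44 °F → (44 − 32) × 5/9 = 6.67 °C = 279.82 K.
Since the cycle is reversible, η = 1 − T_C/T_H = 1 − 279.82/305.00 = 0.0826.
Q_H = W/η = 409/0.0826 = 4950 kJ.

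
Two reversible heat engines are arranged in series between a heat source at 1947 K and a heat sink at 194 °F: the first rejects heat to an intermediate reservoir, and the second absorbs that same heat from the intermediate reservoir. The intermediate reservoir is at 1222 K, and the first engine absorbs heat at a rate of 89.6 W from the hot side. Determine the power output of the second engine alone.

Ẇ₂ ≈ 39.52 W

T_C = 194 °F → (194 − 32) × 5/9 = 90.00 °C = 363.15 K.
Heat entering the second stage: Q_m = Q_H·(T_m/T_H) = 89.6 × 1222.00/1947.00 = 56.24 W.
Second-stage efficiency η₂ = 1 − T_C/T_m = 1 − 363.15/1222.00 = 0.7028, so W₂ = η₂·Q_m = 39.52 W.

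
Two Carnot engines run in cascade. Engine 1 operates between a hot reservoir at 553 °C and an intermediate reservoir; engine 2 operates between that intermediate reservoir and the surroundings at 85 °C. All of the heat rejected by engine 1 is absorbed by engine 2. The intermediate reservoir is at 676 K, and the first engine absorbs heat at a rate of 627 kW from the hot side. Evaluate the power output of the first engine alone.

Ẇ₁ ≈ 114 kW

T_H = 553 °C → 553 + 273.15 = 826.15 K.
T_C = 85 °C → 85 + 273.15 = 358.15 K.
First-stage efficiency η₁ = 1 − T_m/T_H = 1 − 676.00/826.15 = 0.1817.
W₁ = η₁·Q_H = 0.1817 × 627 = 114 kW.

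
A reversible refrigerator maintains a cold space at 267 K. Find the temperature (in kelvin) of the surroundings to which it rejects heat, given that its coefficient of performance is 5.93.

T_H ≈ 312.0 K

COP_R = T_C/(T_H − T_C) ⇒ T_H = T_C·(1 + 1/COP_R) = 267.00 × (1 + 1/5.93) = 312.0 K.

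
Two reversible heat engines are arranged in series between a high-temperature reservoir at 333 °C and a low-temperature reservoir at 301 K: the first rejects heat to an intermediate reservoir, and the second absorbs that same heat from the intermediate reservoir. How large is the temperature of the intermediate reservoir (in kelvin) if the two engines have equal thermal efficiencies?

T_H = 333 °C → 333 + 273.15 = 606.15 K.
Equal efficiencies require 1 − T_m/T_H = 1 − T_C/T_m, i.e. T_m/T_H = T_C/T_m, so T_m = √(T_H·T_C) = √(606.15 × 301.00) = 427.1 K.

T_m ≈ 427.1 K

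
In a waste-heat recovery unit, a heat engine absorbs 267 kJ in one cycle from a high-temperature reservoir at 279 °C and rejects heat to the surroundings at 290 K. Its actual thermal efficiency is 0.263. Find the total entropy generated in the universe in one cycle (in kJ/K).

T_H = 279 °C → 279 + 273.15 = 552.15 K.
W = η·Q_H = 0.263 × 267 = 70.22 kJ, so Q_C = Q_H − W = 196.8 kJ.
Entropy balance on the reservoirs: −Q_H/T_H = -0.4836 kJ/K, +Q_C/T_C = 0.6785 kJ/K.
ΔS_univ = −Q_H/T_H + Q_C/T_C = 0.1950 kJ/K (> 0, since η = 0.263 < η_Carnot = 0.475).

ΔS_univ ≈ 0.1950 kJ/K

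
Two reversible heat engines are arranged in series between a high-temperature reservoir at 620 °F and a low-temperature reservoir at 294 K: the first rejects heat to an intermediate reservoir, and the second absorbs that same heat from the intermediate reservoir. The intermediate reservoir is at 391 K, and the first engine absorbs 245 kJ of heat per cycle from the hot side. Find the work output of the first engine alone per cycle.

W₁ ≈ 85.29 kJ

T_H = 620 °F → (620 − 32) × 5/9 = 326.67 °C = 599.82 K.
First-stage efficiency η₁ = 1 − T_m/T_H = 1 − 391.00/599.82 = 0.3481.
W₁ = η₁·Q_H = 0.3481 × 245 = 85.29 kJ.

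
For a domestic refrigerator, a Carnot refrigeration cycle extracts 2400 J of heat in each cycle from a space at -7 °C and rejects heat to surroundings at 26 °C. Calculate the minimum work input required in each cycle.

W_in ≈ 297.6 J

T_H = 26 °C → 26 + 273.15 = 299.15 K.
T_C = -7 °C → -7 + 273.15 = 266.15 K.
COP_R = T_C/(T_H − T_C) = 266.15/33.00 = 8.0652.
W = Q_C/COP_R = 2400/8.0652 = 297.6 J.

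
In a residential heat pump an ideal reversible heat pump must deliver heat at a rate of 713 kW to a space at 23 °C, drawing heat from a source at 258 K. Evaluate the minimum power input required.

Ẇ_in ≈ 91.8 kW

T_H = 23 °C → 23 + 273.15 = 296.15 K.
The Carnot heat-pump COP is COP_HP = T_H/(T_H − T_C) = 296.15/38.15 = 7.7628.
W = Q_H/COP_HP = 713/7.7628 = 91.8 kW.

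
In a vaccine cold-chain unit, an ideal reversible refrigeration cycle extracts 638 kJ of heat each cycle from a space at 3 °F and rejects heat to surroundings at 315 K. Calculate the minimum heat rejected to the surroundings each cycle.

T_C = 3 °F → (3 − 32) × 5/9 = -16.11 °C = 257.04 K.
For a reversible cycle Q_H/Q_C = T_H/T_C, so Q_H = Q_C·T_H/T_C = 638 × 315.00/257.04 = 782 kJ.

Q_H ≈ 782 kJ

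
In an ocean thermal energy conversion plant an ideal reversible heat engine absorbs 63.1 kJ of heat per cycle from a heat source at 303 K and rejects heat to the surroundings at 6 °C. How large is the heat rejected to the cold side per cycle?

Q_C ≈ 58.13 kJ

T_C = 6 °C → 6 + 273.15 = 279.15 K.
Since the cycle is reversible, η = 1 − T_C/T_H = 1 − 279.15/303.00 = 0.0787.
For a reversible cycle Q_C/Q_H = T_C/T_H, so Q_C = 63.1 × 279.15/303.00 = 58.13 kJ.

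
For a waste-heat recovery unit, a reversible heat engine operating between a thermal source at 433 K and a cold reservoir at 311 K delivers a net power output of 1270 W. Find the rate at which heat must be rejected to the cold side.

For a reversible engine, η = 1 − T_C/T_H = 1 − 311.00/433.00 = 0.2818.
Since Q_C/Q_H = T_C/T_H and Q_H = W/η, Q_C = W·T_C/(T_H − T_C) = 1270 × 311.00/122.00 = 3240 W.

Q̇_C ≈ 3240 W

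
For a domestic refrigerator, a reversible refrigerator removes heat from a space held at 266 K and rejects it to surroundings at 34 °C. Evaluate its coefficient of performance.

COP_R ≈ 6.46

T_H = 34 °C → 34 + 273.15 = 307.15 K.
The reversible coefficient of performance is COP_R = T_C/(T_H − T_C) = 266.00/(307.15 − 266.00) = 6.46.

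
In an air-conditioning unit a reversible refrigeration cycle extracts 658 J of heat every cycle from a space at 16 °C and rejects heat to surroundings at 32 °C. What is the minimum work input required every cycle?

T_H = 32 °C → 32 + 273.15 = 305.15 K.
T_C = 16 °C → 16 + 273.15 = 289.15 K.
For a reversible refrigerator, COP_R = T_C/(T_H − T_C) = 289.15/16.00 = 18.0719.
W = Q_C/COP_R = 658/18.0719 = 36.41 J.

W_in ≈ 36.41 J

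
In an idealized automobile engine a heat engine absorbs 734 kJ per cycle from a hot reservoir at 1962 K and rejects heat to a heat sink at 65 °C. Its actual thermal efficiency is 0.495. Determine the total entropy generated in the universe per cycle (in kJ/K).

T_C = 65 °C → 65 + 273.15 = 338.15 K.
W = η·Q_H = 0.495 × 734 = 363.3 kJ, so Q_C = Q_H − W = 370.7 kJ.
Entropy balance on the reservoirs: −Q_H/T_H = -0.3741 kJ/K, +Q_C/T_C = 1.096 kJ/K.
ΔS_univ = −Q_H/T_H + Q_C/T_C = 0.722 kJ/K (> 0, since η = 0.495 < η_Carnot = 0.828).

ΔS_univ ≈ 0.722 kJ/K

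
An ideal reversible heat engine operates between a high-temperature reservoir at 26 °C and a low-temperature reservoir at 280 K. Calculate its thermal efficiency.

T_H = 26 °C → 26 + 273.15 = 299.15 K.
For a reversible engine, η = 1 − T_C/T_H = 1 − 280.00/299.15 = 0.06401.

η ≈ 0.06401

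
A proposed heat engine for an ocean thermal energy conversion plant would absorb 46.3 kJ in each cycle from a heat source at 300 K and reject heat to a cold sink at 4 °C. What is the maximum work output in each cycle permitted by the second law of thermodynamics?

T_C = 4 °C → 4 + 273.15 = 277.15 K.
By the Carnot theorem, η_max = 1 − T_C/T_H = 1 − 277.15/300.00 = 0.0762.
W_max = η_max · Q_H = 0.0762 × 46.3 = 3.527 kJ.

W_max ≈ 3.527 kJ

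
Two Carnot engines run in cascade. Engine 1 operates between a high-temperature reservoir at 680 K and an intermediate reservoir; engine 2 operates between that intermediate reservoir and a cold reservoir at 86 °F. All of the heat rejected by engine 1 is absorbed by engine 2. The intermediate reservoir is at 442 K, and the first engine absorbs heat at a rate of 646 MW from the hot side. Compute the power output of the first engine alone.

Ẇ₁ ≈ 226 MW

T_C = 86 °F → (86 − 32) × 5/9 = 30.00 °C = 303.15 K.
First-stage efficiency η₁ = 1 − T_m/T_H = 1 − 442.00/680.00 = 0.3500.
W₁ = η₁·Q_H = 0.3500 × 646 = 226 MW.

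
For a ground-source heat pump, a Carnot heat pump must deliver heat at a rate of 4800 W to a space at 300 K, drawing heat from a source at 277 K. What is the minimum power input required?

For a reversible heat pump, COP_HP = T_H/(T_H − T_C) = 300.00/23.00 = 13.0435.
W = Q_H/COP_HP = 4800/13.0435 = 368 W.

Ẇ_in ≈ 368 W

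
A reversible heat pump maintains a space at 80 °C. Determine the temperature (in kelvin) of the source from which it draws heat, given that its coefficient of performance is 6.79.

T_C ≈ 301.1 K

T_H = 80 °C → 80 + 273.15 = 353.15 K.
COP_HP = T_H/(T_H − T_C) ⇒ T_C = T_H·(COP_HP − 1)/COP_HP = 353.15 × (6.79 − 1)/6.79 = 301.1 K.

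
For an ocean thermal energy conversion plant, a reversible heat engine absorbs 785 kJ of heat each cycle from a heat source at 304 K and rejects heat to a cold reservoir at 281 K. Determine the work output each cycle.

Since the cycle is reversible, η = 1 − T_C/T_H = 1 − 281.00/304.00 = 0.0757.
W = η·Q_H = 0.0757 × 785 = 59.39 kJ.

W ≈ 59.39 kJ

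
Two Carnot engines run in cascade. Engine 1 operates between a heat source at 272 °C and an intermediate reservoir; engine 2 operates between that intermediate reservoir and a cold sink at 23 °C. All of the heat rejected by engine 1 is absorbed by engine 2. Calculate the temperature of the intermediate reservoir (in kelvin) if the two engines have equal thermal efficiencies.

T_m ≈ 401.8 K

T_H = 272 °C → 272 + 273.15 = 545.15 K.
T_C = 23 °C → 23 + 273.15 = 296.15 K.
Equal efficiencies require 1 − T_m/T_H = 1 − T_C/T_m, i.e. T_m/T_H = T_C/T_m, so T_m = √(T_H·T_C) = √(545.15 × 296.15) = 401.8 K.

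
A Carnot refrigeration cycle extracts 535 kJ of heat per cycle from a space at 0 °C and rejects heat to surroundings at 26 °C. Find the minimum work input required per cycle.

W_in ≈ 50.9 kJ

T_H = 26 °C → 26 + 273.15 = 299.15 K.
T_C = 0 °C → 0 + 273.15 = 273.15 K.
COP_R = T_C/(T_H − T_C) = 273.15/26.00 = 10.5058.
W = Q_C/COP_R = 535/10.5058 = 50.9 kJ.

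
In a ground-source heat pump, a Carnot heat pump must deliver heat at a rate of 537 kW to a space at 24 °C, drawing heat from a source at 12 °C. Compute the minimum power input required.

Ẇ_in ≈ 21.7 kW

T_H = 24 °C → 24 + 273.15 = 297.15 K.
T_C = 12 °C → 12 + 273.15 = 285.15 K.
Reversible heating COP: COP_HP = T_H/(T_H − T_C) = 297.15/12.00 = 24.7625.
W = Q_H/COP_HP = 537/24.7625 = 21.7 kW.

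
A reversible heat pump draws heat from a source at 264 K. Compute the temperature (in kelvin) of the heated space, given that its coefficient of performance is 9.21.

COP_HP = T_H/(T_H − T_C) ⇒ T_H = T_C·COP_HP/(COP_HP − 1) = 264.00 × 9.21/(9.21 − 1) = 296 K.

T_H ≈ 296 K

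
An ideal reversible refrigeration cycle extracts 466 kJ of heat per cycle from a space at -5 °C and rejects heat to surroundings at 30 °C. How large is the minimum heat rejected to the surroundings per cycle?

T_H = 30 °C → 30 + 273.15 = 303.15 K.
T_C = -5 °C → -5 + 273.15 = 268.15 K.
For a reversible cycle Q_H/Q_C = T_H/T_C, so Q_H = Q_C·T_H/T_C = 466 × 303.15/268.15 = 527 kJ.

Q_H ≈ 527 kJ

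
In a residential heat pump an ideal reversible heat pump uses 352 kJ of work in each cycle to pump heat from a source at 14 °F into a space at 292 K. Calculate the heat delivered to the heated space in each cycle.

T_C = 14 °F → (14 − 32) × 5/9 = -10.00 °C = 263.15 K.
COP_HP = T_H/(T_H − T_C) = 292.00/28.85 = 10.1213.
Q_H = COP_HP · W = 10.1213 × 352 = 3560 kJ.

Q_H ≈ 3560 kJ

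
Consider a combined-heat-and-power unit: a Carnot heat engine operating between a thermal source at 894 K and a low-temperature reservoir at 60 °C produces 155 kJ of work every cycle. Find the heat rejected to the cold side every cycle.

T_C = 60 °C → 60 + 273.15 = 333.15 K.
η_rev = 1 − T_C/T_H = 1 − 333.15/894.00 = 0.6273.
Since Q_C/Q_H = T_C/T_H and Q_H = W/η, Q_C = W·T_C/(T_H − T_C) = 155 × 333.15/560.85 = 92.1 kJ.

Q_C ≈ 92.1 kJ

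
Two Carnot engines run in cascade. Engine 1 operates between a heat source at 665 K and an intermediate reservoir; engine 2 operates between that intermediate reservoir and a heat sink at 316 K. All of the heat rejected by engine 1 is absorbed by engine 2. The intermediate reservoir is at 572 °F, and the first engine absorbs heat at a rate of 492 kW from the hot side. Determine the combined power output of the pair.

Ẇ_total ≈ 258.2 kW

Two reversible stages in series are equivalent to a single Carnot engine between T_H and T_C, so η_total = 1 − T_C/T_H = 1 − 316.00/665.00 = 0.5248.
W_total = η_total · Q_H = 0.5248 × 492 = 258.2 kW.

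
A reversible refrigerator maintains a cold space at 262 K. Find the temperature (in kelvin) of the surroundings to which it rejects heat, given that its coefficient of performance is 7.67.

T_H ≈ 296 K

COP_R = T_C/(T_H − T_C) ⇒ T_H = T_C·(1 + 1/COP_R) = 262.00 × (1 + 1/7.67) = 296 K.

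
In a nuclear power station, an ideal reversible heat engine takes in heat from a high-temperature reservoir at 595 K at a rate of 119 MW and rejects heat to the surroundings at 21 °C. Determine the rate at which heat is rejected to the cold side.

Q̇_C ≈ 58.83 MW

T_C = 21 °C → 21 + 273.15 = 294.15 K.
For a reversible engine, η = 1 − T_C/T_H = 1 − 294.15/595.00 = 0.5056.
For a reversible cycle Q_C/Q_H = T_C/T_H, so Q_C = 119 × 294.15/595.00 = 58.83 MW.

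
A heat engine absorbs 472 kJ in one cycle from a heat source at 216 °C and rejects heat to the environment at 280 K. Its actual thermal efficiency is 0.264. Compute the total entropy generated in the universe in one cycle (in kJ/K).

T_H = 216 °C → 216 + 273.15 = 489.15 K.
W = η·Q_H = 0.264 × 472 = 124.6 kJ, so Q_C = Q_H − W = 347.4 kJ.
The hot reservoir loses entropy Q_H/T_H = 472/489.15 = 0.9649 kJ/K; the cold reservoir gains Q_C/T_C = 347.4/280.00 = 1.241 kJ/K.
ΔS_univ = −Q_H/T_H + Q_C/T_C = 0.2757 kJ/K (> 0, since η = 0.264 < η_Carnot = 0.428).

ΔS_univ ≈ 0.2757 kJ/K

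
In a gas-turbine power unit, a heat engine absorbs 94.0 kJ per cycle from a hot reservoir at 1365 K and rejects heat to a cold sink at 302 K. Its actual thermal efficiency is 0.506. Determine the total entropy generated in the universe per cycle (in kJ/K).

W = η·Q_H = 0.506 × 94.0 = 47.56 kJ, so Q_C = Q_H − W = 46.44 kJ.
Entropy balance on the reservoirs: −Q_H/T_H = -0.06886 kJ/K, +Q_C/T_C = 0.1538 kJ/K.
ΔS_univ = −Q_H/T_H + Q_C/T_C = 0.0849 kJ/K (> 0, since η = 0.506 < η_Carnot = 0.779).

ΔS_univ ≈ 0.0849 kJ/K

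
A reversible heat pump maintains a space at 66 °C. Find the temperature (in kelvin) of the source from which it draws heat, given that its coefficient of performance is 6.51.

T_H = 66 °C → 66 + 273.15 = 339.15 K.
COP_HP = T_H/(T_H − T_C) ⇒ T_C = T_H·(COP_HP − 1)/COP_HP = 339.15 × (6.51 − 1)/6.51 = 287 K.

T_C ≈ 287 K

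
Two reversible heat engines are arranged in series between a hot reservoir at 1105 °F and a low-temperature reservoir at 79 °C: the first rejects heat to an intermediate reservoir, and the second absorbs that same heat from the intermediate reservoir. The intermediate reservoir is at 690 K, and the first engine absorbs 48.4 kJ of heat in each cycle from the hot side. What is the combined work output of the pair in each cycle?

W_total ≈ 28.79 kJ

T_H = 1105 °F → (1105 − 32) × 5/9 = 596.11 °C = 869.26 K.
T_C = 79 °C → 79 + 273.15 = 352.15 K.
Two reversible stages in series are equivalent to a single Carnot engine between T_H and T_C, so η_total = 1 − T_C/T_H = 1 − 352.15/869.26 = 0.5949.
W_total = η_total · Q_H = 0.5949 × 48.4 = 28.79 kJ.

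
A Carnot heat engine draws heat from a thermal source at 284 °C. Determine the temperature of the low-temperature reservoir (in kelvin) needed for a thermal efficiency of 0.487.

T_C ≈ 286 K

T_H = 284 °C → 284 + 273.15 = 557.15 K.
From η = 1 − T_C/T_H, T_C = T_H·(1 − η) = 557.15 × (1 − 0.487) = 286 K.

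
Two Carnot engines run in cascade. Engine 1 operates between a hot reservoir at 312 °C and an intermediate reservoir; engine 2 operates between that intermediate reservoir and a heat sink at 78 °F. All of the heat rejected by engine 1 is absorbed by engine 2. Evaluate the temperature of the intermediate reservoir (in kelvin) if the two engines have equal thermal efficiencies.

T_H = 312 °C → 312 + 273.15 = 585.15 K.
T_C = 78 °F → (78 − 32) × 5/9 = 25.56 °C = 298.71 K.
Equal efficiencies require 1 − T_m/T_H = 1 − T_C/T_m, i.e. T_m/T_H = T_C/T_m, so T_m = √(T_H·T_C) = √(585.15 × 298.71) = 418 K.

T_m ≈ 418 K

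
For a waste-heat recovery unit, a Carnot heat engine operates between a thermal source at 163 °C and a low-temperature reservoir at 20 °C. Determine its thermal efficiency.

η ≈ 0.328

T_H = 163 °C → 163 + 273.15 = 436.15 K.
T_C = 20 °C → 20 + 273.15 = 293.15 K.
η_rev = 1 − T_C/T_H = 1 − 293.15/436.15 = 0.328.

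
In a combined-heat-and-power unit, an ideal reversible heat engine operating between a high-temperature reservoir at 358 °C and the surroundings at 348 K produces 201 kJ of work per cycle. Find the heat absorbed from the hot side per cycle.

Q_H ≈ 448 kJ

T_H = 358 °C → 358 + 273.15 = 631.15 K.
η_rev = 1 − T_C/T_H = 1 − 348.00/631.15 = 0.4486.
Q_H = W/η = 201/0.4486 = 448 kJ.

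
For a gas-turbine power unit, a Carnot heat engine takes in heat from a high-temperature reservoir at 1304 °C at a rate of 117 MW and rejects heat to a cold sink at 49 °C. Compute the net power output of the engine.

T_H = 1304 °C → 1304 + 273.15 = 1577.15 K.
T_C = 49 °C → 49 + 273.15 = 322.15 K.
For a reversible engine, η = 1 − T_C/T_H = 1 − 322.15/1577.15 = 0.7957.
W = η·Q_H = 0.7957 × 117 = 93.1 MW.

Ẇ ≈ 93.1 MW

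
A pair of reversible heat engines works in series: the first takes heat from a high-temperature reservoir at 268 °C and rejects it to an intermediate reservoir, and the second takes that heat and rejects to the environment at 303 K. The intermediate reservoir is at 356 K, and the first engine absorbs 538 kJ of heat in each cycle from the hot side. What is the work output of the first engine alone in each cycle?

T_H = 268 °C → 268 + 273.15 = 541.15 K.
First-stage efficiency η₁ = 1 − T_m/T_H = 1 − 356.00/541.15 = 0.3421.
W₁ = η₁·Q_H = 0.3421 × 538 = 184 kJ.

W₁ ≈ 184 kJ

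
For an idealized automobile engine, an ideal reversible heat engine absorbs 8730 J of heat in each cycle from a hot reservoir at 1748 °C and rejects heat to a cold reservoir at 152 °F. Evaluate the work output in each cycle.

W ≈ 7260 J

T_H = 1748 °C → 1748 + 273.15 = 2021.15 K.
T_C = 152 °F → (152 − 32) × 5/9 = 66.67 °C = 339.82 K.
Carnot efficiency: η = 1 − T_C/T_H = 1 − 339.82/2021.15 = 0.8319.
W = η·Q_H = 0.8319 × 8730 = 7260 J.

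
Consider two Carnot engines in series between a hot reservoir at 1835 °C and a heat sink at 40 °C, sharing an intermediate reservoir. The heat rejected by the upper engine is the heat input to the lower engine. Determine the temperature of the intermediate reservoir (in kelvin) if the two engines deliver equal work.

T_H = 1835 °C → 1835 + 273.15 = 2108.15 K.
T_C = 40 °C → 40 + 273.15 = 313.15 K.
For reversible stages Q_m = Q_H·(T_m/T_H). Setting W₁ = Q_H(1 − T_m/T_H) equal to W₂ = Q_m(1 − T_C/T_m) = Q_H·(T_m − T_C)/T_H gives T_H − T_m = T_m − T_C, so T_m = (T_H + T_C)/2 = (2108.15 + 313.15)/2 = 1211 K.

T_m ≈ 1211 K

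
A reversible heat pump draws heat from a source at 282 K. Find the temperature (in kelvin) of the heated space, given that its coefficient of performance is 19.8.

COP_HP = T_H/(T_H − T_C) ⇒ T_H = T_C·COP_HP/(COP_HP − 1) = 282.00 × 19.8/(19.8 − 1) = 297 K.

T_H ≈ 297 K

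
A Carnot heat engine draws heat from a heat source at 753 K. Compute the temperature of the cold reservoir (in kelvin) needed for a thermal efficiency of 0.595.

T_C ≈ 305.0 K

From η = 1 − T_C/T_H, T_C = T_H·(1 − η) = 753.00 × (1 − 0.595) = 305.0 K.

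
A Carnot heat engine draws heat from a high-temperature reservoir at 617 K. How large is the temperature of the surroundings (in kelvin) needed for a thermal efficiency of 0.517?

T_C ≈ 298.0 K

From η = 1 − T_C/T_H, T_C = T_H·(1 − η) = 617.00 × (1 − 0.517) = 298.0 K.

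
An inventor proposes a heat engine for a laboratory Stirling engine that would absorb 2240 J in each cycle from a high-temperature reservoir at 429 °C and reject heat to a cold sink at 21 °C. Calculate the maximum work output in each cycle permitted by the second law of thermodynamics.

T_H = 429 °C → 429 + 273.15 = 702.15 K.
T_C = 21 °C → 21 + 273.15 = 294.15 K.
The second-law ceiling is the Carnot efficiency, η_max = 1 − T_C/T_H = 1 − 294.15/702.15 = 0.5811.
W_max = η_max · Q_H = 0.5811 × 2240 = 1300 J.

W_max ≈ 1300 J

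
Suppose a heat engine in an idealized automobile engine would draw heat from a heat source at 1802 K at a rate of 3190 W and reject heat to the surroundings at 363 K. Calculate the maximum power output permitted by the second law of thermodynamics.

The second-law ceiling is the Carnot efficiency, η_max = 1 − T_C/T_H = 1 − 363.00/1802.00 = 0.7986.
W_max = η_max · Q_H = 0.7986 × 3190 = 2550 W.

Ẇ_max ≈ 2550 W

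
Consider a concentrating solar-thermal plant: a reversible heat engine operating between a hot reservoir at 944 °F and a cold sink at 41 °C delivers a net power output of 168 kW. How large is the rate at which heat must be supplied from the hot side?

T_H = 944 °F → (944 − 32) × 5/9 = 506.67 °C = 779.82 K.
T_C = 41 °C → 41 + 273.15 = 314.15 K.
η_rev = 1 − T_C/T_H = 1 − 314.15/779.82 = 0.5971.
Q_H = W/η = 168/0.5971 = 281.3 kW.

Q̇_H ≈ 281.3 kW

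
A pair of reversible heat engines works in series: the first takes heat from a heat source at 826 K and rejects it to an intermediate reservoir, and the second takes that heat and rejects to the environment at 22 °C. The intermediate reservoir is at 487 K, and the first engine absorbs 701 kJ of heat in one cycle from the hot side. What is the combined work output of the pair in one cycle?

T_C = 22 °C → 22 + 273.15 = 295.15 K.
Two reversible stages in series are equivalent to a single Carnot engine between T_H and T_C, so η_total = 1 − T_C/T_H = 1 − 295.15/826.00 = 0.6427.
W_total = η_total · Q_H = 0.6427 × 701 = 450.5 kJ.

W_total ≈ 450.5 kJ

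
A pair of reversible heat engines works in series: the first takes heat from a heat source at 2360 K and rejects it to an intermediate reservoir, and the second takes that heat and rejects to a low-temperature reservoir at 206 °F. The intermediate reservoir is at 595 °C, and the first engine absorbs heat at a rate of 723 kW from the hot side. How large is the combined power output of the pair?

T_C = 206 °F → (206 − 32) × 5/9 = 96.67 °C = 369.82 K.
Two reversible stages in series are equivalent to a single Carnot engine between T_H and T_C, so η_total = 1 − T_C/T_H = 1 − 369.82/2360.00 = 0.8433.
W_total = η_total · Q_H = 0.8433 × 723 = 609.7 kW.

Ẇ_total ≈ 609.7 kW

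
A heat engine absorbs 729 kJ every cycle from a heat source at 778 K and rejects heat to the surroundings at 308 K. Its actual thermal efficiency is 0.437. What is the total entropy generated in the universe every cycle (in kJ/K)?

ΔS_univ ≈ 0.3955 kJ/K

W = η·Q_H = 0.437 × 729 = 318.6 kJ, so Q_C = Q_H − W = 410.4 kJ.
Entropy balance on the reservoirs: −Q_H/T_H = -0.9370 kJ/K, +Q_C/T_C = 1.333 kJ/K.
ΔS_univ = −Q_H/T_H + Q_C/T_C = 0.3955 kJ/K (> 0, since η = 0.437 < η_Carnot = 0.604).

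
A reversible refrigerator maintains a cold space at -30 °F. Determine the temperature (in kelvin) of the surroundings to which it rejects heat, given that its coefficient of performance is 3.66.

T_H ≈ 304 K

T_C = -30 °F → (-30 − 32) × 5/9 = -34.44 °C = 238.71 K.
COP_R = T_C/(T_H − T_C) ⇒ T_H = T_C·(1 + 1/COP_R) = 238.71 × (1 + 1/3.66) = 304 K.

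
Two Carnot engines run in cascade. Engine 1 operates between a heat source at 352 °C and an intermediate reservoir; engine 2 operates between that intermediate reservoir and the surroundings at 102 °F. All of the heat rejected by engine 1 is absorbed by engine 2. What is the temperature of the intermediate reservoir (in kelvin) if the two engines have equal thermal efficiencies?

T_m ≈ 442 K

T_H = 352 °C → 352 + 273.15 = 625.15 K.
T_C = 102 °F → (102 − 32) × 5/9 = 38.89 °C = 312.04 K.
Equal efficiencies require 1 − T_m/T_H = 1 − T_C/T_m, i.e. T_m/T_H = T_C/T_m, so T_m = √(T_H·T_C) = √(625.15 × 312.04) = 442 K.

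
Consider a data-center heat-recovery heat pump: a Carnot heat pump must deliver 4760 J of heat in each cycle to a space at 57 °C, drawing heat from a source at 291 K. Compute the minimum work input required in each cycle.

W_in ≈ 564 J

T_H = 57 °C → 57 + 273.15 = 330.15 K.
COP_HP = T_H/(T_H − T_C) = 330.15/39.15 = 8.4330.
W = Q_H/COP_HP = 4760/8.4330 = 564 J.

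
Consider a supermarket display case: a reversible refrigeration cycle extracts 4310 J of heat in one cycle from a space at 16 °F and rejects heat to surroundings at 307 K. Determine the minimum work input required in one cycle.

T_C = 16 °F → (16 − 32) × 5/9 = -8.89 °C = 264.26 K.
The reversible coefficient of performance is COP_R = T_C/(T_H − T_C) = 264.26/42.74 = 6.1832.
W = Q_C/COP_R = 4310/6.1832 = 697.1 J.

W_in ≈ 697.1 J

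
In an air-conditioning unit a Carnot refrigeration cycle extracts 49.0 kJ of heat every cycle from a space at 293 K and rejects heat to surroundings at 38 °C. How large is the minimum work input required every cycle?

W_in ≈ 3.04 kJ

T_H = 38 °C → 38 + 273.15 = 311.15 K.
COP_R = T_C/(T_H − T_C) = 293.00/18.15 = 16.1433.
W = Q_C/COP_R = 49.0/16.1433 = 3.04 kJ.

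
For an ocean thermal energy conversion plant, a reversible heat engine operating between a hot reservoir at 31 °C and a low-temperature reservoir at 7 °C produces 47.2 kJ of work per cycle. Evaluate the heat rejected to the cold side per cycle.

Q_C ≈ 551 kJ

T_H = 31 °C → 31 + 273.15 = 304.15 K.
T_C = 7 °C → 7 + 273.15 = 280.15 K.
η_rev = 1 − T_C/T_H = 1 − 280.15/304.15 = 0.0789.
Since Q_C/Q_H = T_C/T_H and Q_H = W/η, Q_C = W·T_C/(T_H − T_C) = 47.2 × 280.15/24.00 = 551 kJ.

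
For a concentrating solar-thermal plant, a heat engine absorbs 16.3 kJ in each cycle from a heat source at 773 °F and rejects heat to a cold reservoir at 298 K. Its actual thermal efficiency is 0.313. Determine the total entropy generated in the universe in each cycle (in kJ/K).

ΔS_univ ≈ 0.0138 kJ/K

T_H = 773 °F → (773 − 32) × 5/9 = 411.67 °C = 684.82 K.
W = η·Q_H = 0.313 × 16.3 = 5.102 kJ, so Q_C = Q_H − W = 11.20 kJ.
The hot reservoir loses entropy Q_H/T_H = 16.3/684.82 = 0.02380 kJ/K; the cold reservoir gains Q_C/T_C = 11.20/298.00 = 0.03758 kJ/K.
ΔS_univ = −Q_H/T_H + Q_C/T_C = 0.0138 kJ/K (> 0, since η = 0.313 < η_Carnot = 0.565).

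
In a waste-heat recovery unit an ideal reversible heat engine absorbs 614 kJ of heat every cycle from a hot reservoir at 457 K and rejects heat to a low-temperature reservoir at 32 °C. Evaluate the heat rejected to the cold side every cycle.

T_C = 32 °C → 32 + 273.15 = 305.15 K.
η_rev = 1 − T_C/T_H = 1 − 305.15/457.00 = 0.3323.
For a reversible cycle Q_C/Q_H = T_C/T_H, so Q_C = 614 × 305.15/457.00 = 410 kJ.

Q_C ≈ 410 kJ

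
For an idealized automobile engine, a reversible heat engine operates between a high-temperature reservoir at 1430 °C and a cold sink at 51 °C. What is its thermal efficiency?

T_H = 1430 °C → 1430 + 273.15 = 1703.15 K.
T_C = 51 °C → 51 + 273.15 = 324.15 K.
η_rev = 1 − T_C/T_H = 1 − 324.15/1703.15 = 0.8097.

η ≈ 0.8097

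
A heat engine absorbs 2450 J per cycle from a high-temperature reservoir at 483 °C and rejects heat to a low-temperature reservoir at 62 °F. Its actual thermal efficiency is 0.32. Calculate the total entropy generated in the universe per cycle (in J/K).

ΔS_univ ≈ 2.508 J/K

T_H = 483 °C → 483 + 273.15 = 756.15 K.
T_C = 62 °F → (62 − 32) × 5/9 = 16.67 °C = 289.82 K.
W = η·Q_H = 0.32 × 2450 = 784.0 J, so Q_C = Q_H − W = 1666 J.
The hot reservoir loses entropy Q_H/T_H = 2450/756.15 = 3.240 J/K; the cold reservoir gains Q_C/T_C = 1666/289.82 = 5.748 J/K.
ΔS_univ = −Q_H/T_H + Q_C/T_C = 2.508 J/K (> 0, since η = 0.32 < η_Carnot = 0.617).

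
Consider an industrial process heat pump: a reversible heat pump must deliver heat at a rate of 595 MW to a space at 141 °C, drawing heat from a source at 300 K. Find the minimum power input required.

T_H = 141 °C → 141 + 273.15 = 414.15 K.
COP_HP = T_H/(T_H − T_C) = 414.15/114.15 = 3.6281.
W = Q_H/COP_HP = 595/3.6281 = 164.0 MW.

Ẇ_in ≈ 164.0 MW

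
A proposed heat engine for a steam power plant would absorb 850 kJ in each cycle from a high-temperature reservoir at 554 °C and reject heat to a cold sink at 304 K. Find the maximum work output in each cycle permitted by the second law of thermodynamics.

W_max ≈ 537.6 kJ

T_H = 554 °C → 554 + 273.15 = 827.15 K.
By the Carnot theorem, η_max = 1 − T_C/T_H = 1 − 304.00/827.15 = 0.6325.
W_max = η_max · Q_H = 0.6325 × 850 = 537.6 kJ.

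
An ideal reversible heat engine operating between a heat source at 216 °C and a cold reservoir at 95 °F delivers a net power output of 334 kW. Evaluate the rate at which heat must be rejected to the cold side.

Q̇_C ≈ 569 kW

T_H = 216 °C → 216 + 273.15 = 489.15 K.
T_C = 95 °F → (95 − 32) × 5/9 = 35.00 °C = 308.15 K.
For a reversible engine, η = 1 − T_C/T_H = 1 − 308.15/489.15 = 0.3700.
Since Q_C/Q_H = T_C/T_H and Q_H = W/η, Q_C = W·T_C/(T_H − T_C) = 334 × 308.15/181.00 = 569 kW.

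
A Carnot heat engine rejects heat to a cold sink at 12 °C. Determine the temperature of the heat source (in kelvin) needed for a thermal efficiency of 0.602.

T_C = 12 °C → 12 + 273.15 = 285.15 K.
From η = 1 − T_C/T_H, solving for T_H gives T_H = T_C/(1 − η) = 285.15/(1 − 0.602) = 716 K.

T_H ≈ 716 K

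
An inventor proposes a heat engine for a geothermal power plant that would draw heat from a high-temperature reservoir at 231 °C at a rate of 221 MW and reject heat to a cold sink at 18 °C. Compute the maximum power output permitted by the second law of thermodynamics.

T_H = 231 °C → 231 + 273.15 = 504.15 K.
T_C = 18 °C → 18 + 273.15 = 291.15 K.
The upper bound on efficiency is η_max = 1 − T_C/T_H = 1 − 291.15/504.15 = 0.4225.
W_max = η_max · Q_H = 0.4225 × 221 = 93.4 MW.

Ẇ_max ≈ 93.4 MW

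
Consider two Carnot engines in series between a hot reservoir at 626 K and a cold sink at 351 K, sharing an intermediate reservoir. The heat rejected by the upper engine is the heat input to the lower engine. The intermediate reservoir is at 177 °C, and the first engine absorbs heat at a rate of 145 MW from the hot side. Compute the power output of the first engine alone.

T_m = 177 °C → 177 + 273.15 = 450.15 K.
First-stage efficiency η₁ = 1 − T_m/T_H = 1 − 450.15/626.00 = 0.2809.
W₁ = η₁·Q_H = 0.2809 × 145 = 40.7 MW.

Ẇ₁ ≈ 40.7 MW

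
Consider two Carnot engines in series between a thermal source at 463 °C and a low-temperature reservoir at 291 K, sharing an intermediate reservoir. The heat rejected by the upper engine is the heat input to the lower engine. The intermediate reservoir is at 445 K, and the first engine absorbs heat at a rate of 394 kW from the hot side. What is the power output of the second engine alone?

T_H = 463 °C → 463 + 273.15 = 736.15 K.
Heat entering the second stage: Q_m = Q_H·(T_m/T_H) = 394 × 445.00/736.15 = 238 kW.
Second-stage efficiency η₂ = 1 − T_C/T_m = 1 − 291.00/445.00 = 0.3461, so W₂ = η₂·Q_m = 82.4 kW.

Ẇ₂ ≈ 82.4 kW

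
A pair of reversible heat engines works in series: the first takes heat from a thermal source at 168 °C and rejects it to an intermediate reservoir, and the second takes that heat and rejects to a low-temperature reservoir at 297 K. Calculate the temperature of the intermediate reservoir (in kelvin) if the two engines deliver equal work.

T_m ≈ 369 K

T_H = 168 °C → 168 + 273.15 = 441.15 K.
For reversible stages Q_m = Q_H·(T_m/T_H). Setting W₁ = Q_H(1 − T_m/T_H) equal to W₂ = Q_m(1 − T_C/T_m) = Q_H·(T_m − T_C)/T_H gives T_H − T_m = T_m − T_C, so T_m = (T_H + T_C)/2 = (441.15 + 297.00)/2 = 369 K.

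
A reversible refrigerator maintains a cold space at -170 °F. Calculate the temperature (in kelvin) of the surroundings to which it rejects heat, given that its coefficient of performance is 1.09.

T_H ≈ 309 K

T_C = -170 °F → (-170 − 32) × 5/9 = -112.22 °C = 160.93 K.
COP_R = T_C/(T_H − T_C) ⇒ T_H = T_C·(1 + 1/COP_R) = 160.93 × (1 + 1/1.09) = 309 K.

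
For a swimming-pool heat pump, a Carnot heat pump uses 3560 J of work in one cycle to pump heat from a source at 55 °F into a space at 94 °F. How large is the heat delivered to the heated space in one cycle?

Q_H ≈ 50500 J

T_H = 94 °F → (94 − 32) × 5/9 = 34.44 °C = 307.59 K.
T_C = 55 °F → (55 − 32) × 5/9 = 12.78 °C = 285.93 K.
The Carnot heat-pump COP is COP_HP = T_H/(T_H − T_C) = 307.59/21.67 = 14.1967.
Q_H = COP_HP · W = 14.1967 × 3560 = 50500 J.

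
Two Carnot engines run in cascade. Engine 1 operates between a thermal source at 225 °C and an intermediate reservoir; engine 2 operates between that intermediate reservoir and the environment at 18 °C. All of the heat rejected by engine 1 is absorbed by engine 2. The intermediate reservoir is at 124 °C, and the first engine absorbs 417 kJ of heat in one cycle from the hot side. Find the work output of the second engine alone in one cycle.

W₂ ≈ 88.7 kJ

T_H = 225 °C → 225 + 273.15 = 498.15 K.
T_C = 18 °C → 18 + 273.15 = 291.15 K.
T_m = 124 °C → 124 + 273.15 = 397.15 K.
Heat entering the second stage: Q_m = Q_H·(T_m/T_H) = 417 × 397.15/498.15 = 332 kJ.
Second-stage efficiency η₂ = 1 − T_C/T_m = 1 − 291.15/397.15 = 0.2669, so W₂ = η₂·Q_m = 88.7 kJ.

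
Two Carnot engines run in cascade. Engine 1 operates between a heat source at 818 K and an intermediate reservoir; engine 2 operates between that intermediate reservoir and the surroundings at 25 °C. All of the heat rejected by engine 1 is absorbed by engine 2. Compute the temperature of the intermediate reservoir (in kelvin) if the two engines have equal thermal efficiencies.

T_C = 25 °C → 25 + 273.15 = 298.15 K.
Equal efficiencies require 1 − T_m/T_H = 1 − T_C/T_m, i.e. T_m/T_H = T_C/T_m, so T_m = √(T_H·T_C) = √(818.00 × 298.15) = 494 K.

T_m ≈ 494 K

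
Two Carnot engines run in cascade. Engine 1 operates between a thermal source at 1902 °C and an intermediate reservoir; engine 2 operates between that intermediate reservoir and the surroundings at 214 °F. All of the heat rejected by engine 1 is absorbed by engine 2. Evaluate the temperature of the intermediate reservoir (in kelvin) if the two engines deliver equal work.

T_H = 1902 °C → 1902 + 273.15 = 2175.15 K.
T_C = 214 °F → (214 − 32) × 5/9 = 101.11 °C = 374.26 K.
For reversible stages Q_m = Q_H·(T_m/T_H). Setting W₁ = Q_H(1 − T_m/T_H) equal to W₂ = Q_m(1 − T_C/T_m) = Q_H·(T_m − T_C)/T_H gives T_H − T_m = T_m − T_C, so T_m = (T_H + T_C)/2 = (2175.15 + 374.26)/2 = 1275 K.

T_m ≈ 1275 K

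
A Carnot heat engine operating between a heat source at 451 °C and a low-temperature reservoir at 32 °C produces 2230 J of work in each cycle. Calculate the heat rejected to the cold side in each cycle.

T_H = 451 °C → 451 + 273.15 = 724.15 K.
T_C = 32 °C → 32 + 273.15 = 305.15 K.
For a reversible engine, η = 1 − T_C/T_H = 1 − 305.15/724.15 = 0.5786.
Since Q_C/Q_H = T_C/T_H and Q_H = W/η, Q_C = W·T_C/(T_H − T_C) = 2230 × 305.15/419.00 = 1624 J.

Q_C ≈ 1624 J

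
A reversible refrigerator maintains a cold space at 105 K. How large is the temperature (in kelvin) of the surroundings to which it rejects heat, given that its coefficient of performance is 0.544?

COP_R = T_C/(T_H − T_C) ⇒ T_H = T_C·(1 + 1/COP_R) = 105.00 × (1 + 1/0.544) = 298 K.

T_H ≈ 298 K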